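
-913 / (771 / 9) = -10.66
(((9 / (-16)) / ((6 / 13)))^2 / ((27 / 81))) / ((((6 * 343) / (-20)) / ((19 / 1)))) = -144495 / 175616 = -0.82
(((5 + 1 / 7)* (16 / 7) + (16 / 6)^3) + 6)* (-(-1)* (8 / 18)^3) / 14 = 1554496 / 6751269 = 0.23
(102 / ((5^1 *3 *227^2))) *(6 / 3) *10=136 / 51529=0.00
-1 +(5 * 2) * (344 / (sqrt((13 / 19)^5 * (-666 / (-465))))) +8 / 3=7424.56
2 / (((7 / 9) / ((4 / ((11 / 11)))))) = 72 / 7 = 10.29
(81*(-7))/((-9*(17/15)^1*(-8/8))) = -945/17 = -55.59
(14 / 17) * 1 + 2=48 / 17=2.82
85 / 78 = 1.09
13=13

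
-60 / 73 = -0.82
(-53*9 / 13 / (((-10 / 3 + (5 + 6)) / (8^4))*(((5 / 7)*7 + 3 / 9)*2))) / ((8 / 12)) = -2756.71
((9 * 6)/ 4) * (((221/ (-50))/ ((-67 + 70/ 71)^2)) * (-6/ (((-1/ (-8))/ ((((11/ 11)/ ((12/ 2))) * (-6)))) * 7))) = -360955764/ 3844394575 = -0.09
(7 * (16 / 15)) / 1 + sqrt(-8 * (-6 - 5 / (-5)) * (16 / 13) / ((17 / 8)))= 32 * sqrt(1105) / 221 + 112 / 15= 12.28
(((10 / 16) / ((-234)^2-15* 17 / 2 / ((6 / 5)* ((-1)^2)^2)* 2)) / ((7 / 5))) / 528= 25 / 1612742208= 0.00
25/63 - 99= -6212/63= -98.60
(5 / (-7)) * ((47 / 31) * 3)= -705 / 217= -3.25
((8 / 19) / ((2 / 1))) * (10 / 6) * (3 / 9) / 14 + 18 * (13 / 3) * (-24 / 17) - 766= -17827948 / 20349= -876.11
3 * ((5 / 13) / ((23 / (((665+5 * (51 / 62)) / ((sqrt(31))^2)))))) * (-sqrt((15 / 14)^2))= -9334125 / 8045492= -1.16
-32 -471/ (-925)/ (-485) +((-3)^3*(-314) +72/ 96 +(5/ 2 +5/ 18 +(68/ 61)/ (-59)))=491133130792981/ 58125649500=8449.51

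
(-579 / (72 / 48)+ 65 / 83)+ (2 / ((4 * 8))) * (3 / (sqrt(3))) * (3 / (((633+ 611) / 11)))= -31973 / 83+ 33 * sqrt(3) / 19904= -385.21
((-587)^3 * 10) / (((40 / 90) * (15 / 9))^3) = -3981123005049 / 800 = -4976403756.31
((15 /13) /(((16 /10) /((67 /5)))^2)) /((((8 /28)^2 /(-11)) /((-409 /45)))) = 989604539 /9984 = 99119.04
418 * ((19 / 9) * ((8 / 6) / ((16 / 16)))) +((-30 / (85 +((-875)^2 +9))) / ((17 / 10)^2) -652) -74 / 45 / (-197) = 3087424272562742 / 5885281776645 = 524.60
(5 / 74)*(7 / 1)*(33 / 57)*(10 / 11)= 175 / 703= 0.25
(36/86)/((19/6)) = 108/817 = 0.13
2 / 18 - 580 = -5219 / 9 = -579.89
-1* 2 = -2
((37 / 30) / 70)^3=0.00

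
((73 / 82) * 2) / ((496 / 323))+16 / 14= 327741 / 142352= 2.30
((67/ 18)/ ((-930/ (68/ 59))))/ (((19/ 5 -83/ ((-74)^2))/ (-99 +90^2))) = -5544838796/ 568612323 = -9.75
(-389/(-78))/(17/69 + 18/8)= 17894/8957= 2.00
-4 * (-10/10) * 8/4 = 8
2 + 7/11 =29/11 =2.64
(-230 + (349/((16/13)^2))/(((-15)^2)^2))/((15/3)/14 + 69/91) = -38749633247/187920000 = -206.20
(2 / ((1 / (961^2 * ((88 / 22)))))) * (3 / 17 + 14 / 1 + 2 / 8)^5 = 839057670988781780421 / 181741696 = 4616759331819.94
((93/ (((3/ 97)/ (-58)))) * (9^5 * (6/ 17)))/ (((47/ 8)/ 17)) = -494327994912/ 47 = -10517616913.02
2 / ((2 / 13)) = 13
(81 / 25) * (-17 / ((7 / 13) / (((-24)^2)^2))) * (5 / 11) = -5939122176 / 385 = -15426291.37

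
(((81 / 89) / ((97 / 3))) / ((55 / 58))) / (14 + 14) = 7047 / 6647410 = 0.00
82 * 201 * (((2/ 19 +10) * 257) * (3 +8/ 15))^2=12525291548516352/ 9025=1387843938893.78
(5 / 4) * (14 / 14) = 5 / 4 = 1.25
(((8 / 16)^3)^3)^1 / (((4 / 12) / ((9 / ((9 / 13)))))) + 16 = 8231 / 512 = 16.08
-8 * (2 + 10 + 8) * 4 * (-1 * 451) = 288640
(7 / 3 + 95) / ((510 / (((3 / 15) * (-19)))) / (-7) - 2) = 9709 / 1713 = 5.67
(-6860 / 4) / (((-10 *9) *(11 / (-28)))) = -4802 / 99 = -48.51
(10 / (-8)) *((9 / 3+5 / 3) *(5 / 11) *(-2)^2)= -350 / 33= -10.61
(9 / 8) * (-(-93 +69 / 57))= 1962 / 19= 103.26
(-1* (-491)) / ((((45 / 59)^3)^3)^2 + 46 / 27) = 994904661816814907774202359535459297 / 3467644112546532003213342528233041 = 286.91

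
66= 66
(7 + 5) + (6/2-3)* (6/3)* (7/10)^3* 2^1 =12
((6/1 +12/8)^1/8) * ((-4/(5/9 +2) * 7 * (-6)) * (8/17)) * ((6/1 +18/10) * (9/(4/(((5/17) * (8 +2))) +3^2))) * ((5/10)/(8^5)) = 710775/237027328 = 0.00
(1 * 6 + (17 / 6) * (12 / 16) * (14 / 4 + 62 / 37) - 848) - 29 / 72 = -4429723 / 5328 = -831.40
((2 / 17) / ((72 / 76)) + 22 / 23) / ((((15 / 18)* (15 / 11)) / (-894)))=-24932468 / 29325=-850.21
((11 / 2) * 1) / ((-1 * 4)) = -11 / 8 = -1.38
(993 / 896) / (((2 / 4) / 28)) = 993 / 16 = 62.06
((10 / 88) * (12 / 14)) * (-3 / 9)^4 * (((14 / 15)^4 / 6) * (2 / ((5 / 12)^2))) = 43904 / 25059375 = 0.00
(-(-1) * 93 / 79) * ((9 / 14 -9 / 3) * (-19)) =58311 / 1106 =52.72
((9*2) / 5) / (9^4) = 2 / 3645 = 0.00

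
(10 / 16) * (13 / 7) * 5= 325 / 56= 5.80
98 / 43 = 2.28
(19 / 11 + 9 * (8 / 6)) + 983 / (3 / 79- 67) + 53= 3028633 / 58190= 52.05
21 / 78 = 7 / 26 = 0.27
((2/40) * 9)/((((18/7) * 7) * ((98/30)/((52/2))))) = 39/196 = 0.20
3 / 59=0.05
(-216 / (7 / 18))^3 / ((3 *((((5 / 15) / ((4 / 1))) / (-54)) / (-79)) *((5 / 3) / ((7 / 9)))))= -334301524033536 / 245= -1364496016463.41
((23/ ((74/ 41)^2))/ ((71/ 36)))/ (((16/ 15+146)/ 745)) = 3888531225/ 214420994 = 18.14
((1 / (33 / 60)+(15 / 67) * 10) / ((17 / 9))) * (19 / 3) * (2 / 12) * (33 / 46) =3705 / 2278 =1.63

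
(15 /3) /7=5 /7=0.71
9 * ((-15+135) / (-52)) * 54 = -14580 / 13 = -1121.54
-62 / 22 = -31 / 11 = -2.82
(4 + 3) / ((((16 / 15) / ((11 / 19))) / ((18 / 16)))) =10395 / 2432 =4.27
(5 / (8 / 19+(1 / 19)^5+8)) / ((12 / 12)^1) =12380495 / 20851361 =0.59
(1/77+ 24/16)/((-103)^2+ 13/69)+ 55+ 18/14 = 6345286789/112733236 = 56.29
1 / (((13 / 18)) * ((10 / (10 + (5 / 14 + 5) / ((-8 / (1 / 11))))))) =22041 / 16016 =1.38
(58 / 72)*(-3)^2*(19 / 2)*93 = 51243 / 8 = 6405.38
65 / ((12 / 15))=325 / 4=81.25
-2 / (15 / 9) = -1.20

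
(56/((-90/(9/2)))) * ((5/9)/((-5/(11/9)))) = 154/405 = 0.38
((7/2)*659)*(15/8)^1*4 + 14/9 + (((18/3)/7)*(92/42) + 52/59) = 1800833737/104076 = 17303.06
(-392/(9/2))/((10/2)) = -784/45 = -17.42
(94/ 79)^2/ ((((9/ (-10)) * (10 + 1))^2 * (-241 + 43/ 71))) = -15683900/ 261004030947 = -0.00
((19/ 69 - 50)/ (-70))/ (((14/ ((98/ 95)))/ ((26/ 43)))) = 44603/ 1409325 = 0.03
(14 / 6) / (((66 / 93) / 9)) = 651 / 22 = 29.59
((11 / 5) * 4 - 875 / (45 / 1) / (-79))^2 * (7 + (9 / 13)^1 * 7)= 159266997274 / 164294325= 969.40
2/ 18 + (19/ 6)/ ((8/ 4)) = 1.69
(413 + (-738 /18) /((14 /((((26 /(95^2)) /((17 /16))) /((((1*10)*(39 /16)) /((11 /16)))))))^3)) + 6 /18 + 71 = 2024886349519713024794023 /4180770164183853515625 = 484.33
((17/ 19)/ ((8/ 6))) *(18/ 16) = 459/ 608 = 0.75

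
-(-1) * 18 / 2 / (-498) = -3 / 166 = -0.02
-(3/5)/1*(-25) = 15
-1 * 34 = -34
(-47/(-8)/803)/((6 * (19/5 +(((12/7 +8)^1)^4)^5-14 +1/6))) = 18751182579938820235/861202022576130231437462962678867310321096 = 0.00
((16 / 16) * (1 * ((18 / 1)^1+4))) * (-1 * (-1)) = 22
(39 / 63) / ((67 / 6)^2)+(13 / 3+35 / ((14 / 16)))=4179727 / 94269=44.34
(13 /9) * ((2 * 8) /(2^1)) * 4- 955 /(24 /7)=-16727 /72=-232.32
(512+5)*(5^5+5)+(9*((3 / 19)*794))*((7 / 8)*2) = 61567013 / 38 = 1620184.55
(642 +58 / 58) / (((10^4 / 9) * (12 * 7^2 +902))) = 5787 / 14900000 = 0.00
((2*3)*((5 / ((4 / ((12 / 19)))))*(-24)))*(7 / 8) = -1890 / 19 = -99.47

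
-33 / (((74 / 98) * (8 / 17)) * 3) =-9163 / 296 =-30.96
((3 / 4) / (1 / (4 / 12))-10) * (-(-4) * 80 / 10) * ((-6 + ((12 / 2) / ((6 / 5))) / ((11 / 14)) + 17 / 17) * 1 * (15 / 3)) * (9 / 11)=-210600 / 121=-1740.50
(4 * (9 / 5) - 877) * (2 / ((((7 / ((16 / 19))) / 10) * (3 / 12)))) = -1113344 / 133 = -8371.01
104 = 104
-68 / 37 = -1.84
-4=-4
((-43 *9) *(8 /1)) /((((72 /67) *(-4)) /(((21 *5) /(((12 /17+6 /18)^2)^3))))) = 5322965041241505 /88657444516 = 60039.68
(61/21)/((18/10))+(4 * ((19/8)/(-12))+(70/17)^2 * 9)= 67038427/436968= 153.42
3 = 3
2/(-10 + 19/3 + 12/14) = -42/59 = -0.71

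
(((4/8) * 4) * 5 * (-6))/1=-60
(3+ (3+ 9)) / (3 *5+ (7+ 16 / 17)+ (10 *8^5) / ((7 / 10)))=357 / 11141666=0.00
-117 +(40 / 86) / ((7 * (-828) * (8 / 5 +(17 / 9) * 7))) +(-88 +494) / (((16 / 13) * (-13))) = -5259493299 / 36941128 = -142.38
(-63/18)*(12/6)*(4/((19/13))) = -19.16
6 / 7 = 0.86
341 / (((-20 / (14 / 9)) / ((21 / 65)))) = -16709 / 1950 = -8.57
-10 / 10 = -1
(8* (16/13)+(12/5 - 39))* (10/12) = -1739/78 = -22.29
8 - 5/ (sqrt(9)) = 6.33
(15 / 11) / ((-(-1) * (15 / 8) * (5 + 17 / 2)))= 0.05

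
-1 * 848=-848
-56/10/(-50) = 14/125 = 0.11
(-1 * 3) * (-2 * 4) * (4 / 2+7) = 216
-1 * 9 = -9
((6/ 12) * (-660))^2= 108900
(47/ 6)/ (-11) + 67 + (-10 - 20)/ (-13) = 58855/ 858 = 68.60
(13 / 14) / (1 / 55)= 51.07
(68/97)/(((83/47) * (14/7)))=1598/8051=0.20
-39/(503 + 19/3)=-117/1528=-0.08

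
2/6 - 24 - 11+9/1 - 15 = -122/3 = -40.67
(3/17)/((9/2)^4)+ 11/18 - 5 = -326317/74358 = -4.39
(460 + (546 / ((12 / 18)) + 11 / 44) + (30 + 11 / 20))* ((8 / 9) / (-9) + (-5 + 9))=689828 / 135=5109.84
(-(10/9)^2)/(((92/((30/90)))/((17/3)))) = -425/16767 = -0.03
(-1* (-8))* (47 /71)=376 /71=5.30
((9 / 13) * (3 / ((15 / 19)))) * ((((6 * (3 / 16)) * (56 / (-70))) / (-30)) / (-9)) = -57 / 6500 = -0.01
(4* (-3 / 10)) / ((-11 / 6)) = 0.65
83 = 83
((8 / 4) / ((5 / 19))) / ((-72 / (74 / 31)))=-0.25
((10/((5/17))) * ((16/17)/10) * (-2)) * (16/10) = -256/25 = -10.24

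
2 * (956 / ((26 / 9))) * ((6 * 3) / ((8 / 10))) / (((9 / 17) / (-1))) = -365670 / 13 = -28128.46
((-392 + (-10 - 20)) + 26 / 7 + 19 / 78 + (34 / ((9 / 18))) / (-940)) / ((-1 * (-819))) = -53648267 / 105085890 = -0.51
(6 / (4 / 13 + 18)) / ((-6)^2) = 13 / 1428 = 0.01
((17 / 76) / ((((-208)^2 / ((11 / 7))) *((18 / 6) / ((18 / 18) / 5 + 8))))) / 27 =7667 / 9321661440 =0.00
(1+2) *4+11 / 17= 215 / 17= 12.65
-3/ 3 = -1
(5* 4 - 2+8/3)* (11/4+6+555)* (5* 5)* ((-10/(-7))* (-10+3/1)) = -8738125/3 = -2912708.33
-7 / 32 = -0.22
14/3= 4.67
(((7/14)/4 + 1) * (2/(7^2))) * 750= 3375/98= 34.44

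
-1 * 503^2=-253009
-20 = -20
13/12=1.08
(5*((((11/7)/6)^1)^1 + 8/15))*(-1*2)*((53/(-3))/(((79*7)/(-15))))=-44255/11613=-3.81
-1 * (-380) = 380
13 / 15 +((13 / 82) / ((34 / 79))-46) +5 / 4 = -43.51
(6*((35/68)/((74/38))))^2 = 2.51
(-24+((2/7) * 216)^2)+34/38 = 3524345/931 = 3785.55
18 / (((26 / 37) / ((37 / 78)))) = 4107 / 338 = 12.15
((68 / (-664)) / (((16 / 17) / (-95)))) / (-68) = -1615 / 10624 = -0.15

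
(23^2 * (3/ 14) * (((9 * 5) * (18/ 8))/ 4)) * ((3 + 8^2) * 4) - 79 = 43058821/ 56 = 768907.52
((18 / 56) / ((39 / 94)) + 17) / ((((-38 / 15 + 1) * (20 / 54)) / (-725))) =189975375 / 8372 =22691.76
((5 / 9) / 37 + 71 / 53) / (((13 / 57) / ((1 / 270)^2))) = 113563 / 1393829775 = 0.00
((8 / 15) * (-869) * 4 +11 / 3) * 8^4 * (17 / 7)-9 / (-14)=-184047317 / 10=-18404731.70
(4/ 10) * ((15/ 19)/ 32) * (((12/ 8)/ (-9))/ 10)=-0.00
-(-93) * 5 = 465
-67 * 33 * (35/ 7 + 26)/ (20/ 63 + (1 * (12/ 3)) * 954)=-4318083/ 240428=-17.96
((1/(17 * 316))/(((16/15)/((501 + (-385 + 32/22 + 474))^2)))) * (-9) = -1428571215/2600048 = -549.44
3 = 3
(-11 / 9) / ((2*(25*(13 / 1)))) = -11 / 5850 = -0.00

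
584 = 584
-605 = -605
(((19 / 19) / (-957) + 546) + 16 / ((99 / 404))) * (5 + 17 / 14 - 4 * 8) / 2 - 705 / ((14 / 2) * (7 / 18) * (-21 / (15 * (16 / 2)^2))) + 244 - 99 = 16160852849 / 3939012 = 4102.77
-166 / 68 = -83 / 34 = -2.44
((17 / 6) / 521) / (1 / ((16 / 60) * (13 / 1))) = 442 / 23445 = 0.02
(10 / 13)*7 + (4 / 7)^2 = 3638 / 637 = 5.71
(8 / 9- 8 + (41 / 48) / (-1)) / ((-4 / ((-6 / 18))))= -0.66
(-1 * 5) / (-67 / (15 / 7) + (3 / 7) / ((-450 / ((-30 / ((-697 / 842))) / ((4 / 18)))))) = 365925 / 2299618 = 0.16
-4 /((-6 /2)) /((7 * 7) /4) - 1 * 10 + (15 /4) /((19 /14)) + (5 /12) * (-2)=-7412 /931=-7.96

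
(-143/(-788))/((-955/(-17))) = 2431/752540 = 0.00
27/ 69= 9/ 23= 0.39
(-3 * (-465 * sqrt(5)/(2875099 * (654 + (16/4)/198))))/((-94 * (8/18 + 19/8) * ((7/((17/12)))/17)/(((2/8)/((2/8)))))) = -119737035 * sqrt(5)/12432861551642924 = -0.00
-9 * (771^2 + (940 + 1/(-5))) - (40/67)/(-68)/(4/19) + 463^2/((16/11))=-474830736659/91120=-5211048.47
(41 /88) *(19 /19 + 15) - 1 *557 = -6045 /11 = -549.55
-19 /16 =-1.19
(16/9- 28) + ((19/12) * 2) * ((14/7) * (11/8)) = -1261/72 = -17.51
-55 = -55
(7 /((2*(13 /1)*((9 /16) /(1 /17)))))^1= 56 /1989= 0.03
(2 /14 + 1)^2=1.31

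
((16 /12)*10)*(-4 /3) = -160 /9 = -17.78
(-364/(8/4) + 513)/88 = 331/88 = 3.76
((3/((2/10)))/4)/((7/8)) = 30/7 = 4.29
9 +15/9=32/3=10.67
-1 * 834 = -834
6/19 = 0.32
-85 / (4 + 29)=-85 / 33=-2.58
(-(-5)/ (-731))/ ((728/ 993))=-4965/ 532168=-0.01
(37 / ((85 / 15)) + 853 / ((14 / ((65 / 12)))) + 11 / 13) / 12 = 12527185 / 445536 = 28.12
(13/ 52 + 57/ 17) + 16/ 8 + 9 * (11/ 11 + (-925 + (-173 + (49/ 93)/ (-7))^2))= 17074454861/ 65348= 261285.04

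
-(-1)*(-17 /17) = -1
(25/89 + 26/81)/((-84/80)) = -86780/151389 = -0.57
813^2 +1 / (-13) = 8592596 / 13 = 660968.92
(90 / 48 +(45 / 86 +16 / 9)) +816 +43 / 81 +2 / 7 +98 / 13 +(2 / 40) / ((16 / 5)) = 16807063153 / 20284992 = 828.55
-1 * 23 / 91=-23 / 91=-0.25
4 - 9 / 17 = 3.47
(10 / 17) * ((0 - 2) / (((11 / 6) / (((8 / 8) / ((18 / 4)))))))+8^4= 2297776 / 561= 4095.86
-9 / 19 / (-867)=3 / 5491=0.00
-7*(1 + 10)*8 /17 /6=-308 /51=-6.04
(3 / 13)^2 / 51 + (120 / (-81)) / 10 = -11411 / 77571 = -0.15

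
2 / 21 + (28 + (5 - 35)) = -40 / 21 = -1.90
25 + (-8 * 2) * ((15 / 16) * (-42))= 655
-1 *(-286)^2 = -81796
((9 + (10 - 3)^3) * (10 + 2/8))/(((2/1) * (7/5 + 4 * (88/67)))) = 604340/2229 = 271.13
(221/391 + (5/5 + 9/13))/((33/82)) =5.61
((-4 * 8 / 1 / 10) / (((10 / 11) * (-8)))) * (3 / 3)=11 / 25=0.44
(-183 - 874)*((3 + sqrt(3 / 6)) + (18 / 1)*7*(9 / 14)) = -89535.41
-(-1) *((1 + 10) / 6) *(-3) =-11 / 2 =-5.50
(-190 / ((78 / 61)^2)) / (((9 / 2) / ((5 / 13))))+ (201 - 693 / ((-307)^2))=3204520052417 / 16772269293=191.06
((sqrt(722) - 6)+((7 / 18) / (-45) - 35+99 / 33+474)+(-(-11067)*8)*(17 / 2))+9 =19*sqrt(2)+609930803 / 810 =753027.86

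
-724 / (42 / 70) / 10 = -362 / 3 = -120.67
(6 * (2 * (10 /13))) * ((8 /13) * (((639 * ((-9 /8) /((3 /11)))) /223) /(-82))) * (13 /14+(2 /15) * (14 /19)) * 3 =518360634 /205507211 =2.52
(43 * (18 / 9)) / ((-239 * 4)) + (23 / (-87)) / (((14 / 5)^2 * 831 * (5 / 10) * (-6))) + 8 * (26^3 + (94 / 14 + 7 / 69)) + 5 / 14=32870217379699163 / 233680966092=140662.79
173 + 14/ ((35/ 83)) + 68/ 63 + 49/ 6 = 135731/ 630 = 215.45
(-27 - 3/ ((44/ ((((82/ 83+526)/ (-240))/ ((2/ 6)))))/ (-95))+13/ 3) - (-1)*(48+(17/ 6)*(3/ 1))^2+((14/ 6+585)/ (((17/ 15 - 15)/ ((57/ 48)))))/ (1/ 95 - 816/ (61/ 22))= 24305587133087935/ 7772599046784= 3127.09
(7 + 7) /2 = 7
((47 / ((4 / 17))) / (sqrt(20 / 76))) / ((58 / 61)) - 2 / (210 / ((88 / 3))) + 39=12197 / 315 + 48739 * sqrt(95) / 1160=448.25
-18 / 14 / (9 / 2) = -2 / 7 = -0.29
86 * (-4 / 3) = -344 / 3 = -114.67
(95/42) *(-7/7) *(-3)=95/14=6.79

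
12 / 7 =1.71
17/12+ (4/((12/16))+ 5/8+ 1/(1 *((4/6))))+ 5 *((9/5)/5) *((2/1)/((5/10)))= 643/40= 16.08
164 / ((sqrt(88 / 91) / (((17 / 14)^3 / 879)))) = 201433 * sqrt(2002) / 26531736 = 0.34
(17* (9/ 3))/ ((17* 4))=3/ 4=0.75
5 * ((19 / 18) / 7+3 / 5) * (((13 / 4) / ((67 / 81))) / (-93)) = -18447 / 116312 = -0.16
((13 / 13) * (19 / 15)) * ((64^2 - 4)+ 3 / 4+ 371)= 67849 / 12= 5654.08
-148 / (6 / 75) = -1850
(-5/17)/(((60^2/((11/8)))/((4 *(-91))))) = 1001/24480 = 0.04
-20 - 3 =-23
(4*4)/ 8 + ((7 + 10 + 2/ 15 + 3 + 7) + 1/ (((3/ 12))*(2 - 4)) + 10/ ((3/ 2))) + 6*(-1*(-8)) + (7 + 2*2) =464/ 5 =92.80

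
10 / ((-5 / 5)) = -10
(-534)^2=285156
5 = 5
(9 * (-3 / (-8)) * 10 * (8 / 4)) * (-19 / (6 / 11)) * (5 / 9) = -5225 / 4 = -1306.25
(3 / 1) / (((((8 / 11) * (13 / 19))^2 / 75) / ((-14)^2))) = 481583025 / 2704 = 178100.23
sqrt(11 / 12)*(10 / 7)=5*sqrt(33) / 21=1.37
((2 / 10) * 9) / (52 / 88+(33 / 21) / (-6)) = 2079 / 380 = 5.47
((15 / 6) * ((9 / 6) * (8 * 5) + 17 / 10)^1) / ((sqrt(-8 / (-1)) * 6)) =617 * sqrt(2) / 96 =9.09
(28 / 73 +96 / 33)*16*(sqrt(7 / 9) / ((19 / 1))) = 42304*sqrt(7) / 45771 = 2.45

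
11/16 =0.69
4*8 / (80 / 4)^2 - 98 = -2448 / 25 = -97.92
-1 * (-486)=486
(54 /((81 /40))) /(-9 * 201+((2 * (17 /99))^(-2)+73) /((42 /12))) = -64736 /4335015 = -0.01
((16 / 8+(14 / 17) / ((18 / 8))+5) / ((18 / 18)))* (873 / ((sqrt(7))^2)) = 15617 / 17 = 918.65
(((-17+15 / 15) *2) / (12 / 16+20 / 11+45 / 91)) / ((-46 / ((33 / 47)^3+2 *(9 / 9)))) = 15604901312 / 29283173327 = 0.53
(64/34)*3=96/17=5.65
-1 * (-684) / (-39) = -228 / 13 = -17.54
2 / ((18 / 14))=14 / 9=1.56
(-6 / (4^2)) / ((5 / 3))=-9 / 40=-0.22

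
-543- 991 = -1534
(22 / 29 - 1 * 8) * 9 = -1890 / 29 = -65.17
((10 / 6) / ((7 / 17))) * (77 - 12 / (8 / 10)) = 5270 / 21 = 250.95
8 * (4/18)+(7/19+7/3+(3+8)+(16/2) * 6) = 10855/171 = 63.48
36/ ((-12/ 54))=-162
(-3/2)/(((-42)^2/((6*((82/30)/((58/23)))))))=-943/170520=-0.01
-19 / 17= -1.12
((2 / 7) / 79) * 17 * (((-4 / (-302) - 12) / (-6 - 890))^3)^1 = 12600699625 / 85597290853695488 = 0.00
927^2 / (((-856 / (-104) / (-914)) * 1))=-10210547178 / 107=-95425674.56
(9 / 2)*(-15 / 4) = -135 / 8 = -16.88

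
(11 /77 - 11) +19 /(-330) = -25213 /2310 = -10.91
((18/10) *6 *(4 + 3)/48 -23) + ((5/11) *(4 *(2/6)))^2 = -917273/43560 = -21.06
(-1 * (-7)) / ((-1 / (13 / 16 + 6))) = -763 / 16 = -47.69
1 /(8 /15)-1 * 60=-465 /8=-58.12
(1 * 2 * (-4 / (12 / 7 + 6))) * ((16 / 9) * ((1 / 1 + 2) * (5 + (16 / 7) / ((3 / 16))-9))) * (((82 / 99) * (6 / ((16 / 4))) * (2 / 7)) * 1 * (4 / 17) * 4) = -14442496 / 954261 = -15.13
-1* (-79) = 79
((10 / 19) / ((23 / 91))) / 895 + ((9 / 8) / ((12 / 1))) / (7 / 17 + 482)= 0.00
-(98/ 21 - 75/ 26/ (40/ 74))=209/ 312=0.67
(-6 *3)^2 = 324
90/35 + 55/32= 961/224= 4.29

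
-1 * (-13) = 13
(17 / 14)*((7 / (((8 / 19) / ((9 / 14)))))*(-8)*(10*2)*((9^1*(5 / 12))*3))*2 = -654075 / 14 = -46719.64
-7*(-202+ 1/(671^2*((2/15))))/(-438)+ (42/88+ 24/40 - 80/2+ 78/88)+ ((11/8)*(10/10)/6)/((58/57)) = -18776245541089/457516894560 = -41.04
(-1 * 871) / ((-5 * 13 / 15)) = 201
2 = 2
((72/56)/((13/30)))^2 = 72900/8281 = 8.80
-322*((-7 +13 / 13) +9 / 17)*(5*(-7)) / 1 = -1048110 / 17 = -61653.53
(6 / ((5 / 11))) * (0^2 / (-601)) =0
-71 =-71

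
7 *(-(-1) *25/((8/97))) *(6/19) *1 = 50925/76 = 670.07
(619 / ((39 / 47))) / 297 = 29093 / 11583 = 2.51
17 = 17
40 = 40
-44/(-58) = 22/29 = 0.76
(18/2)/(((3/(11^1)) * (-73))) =-33/73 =-0.45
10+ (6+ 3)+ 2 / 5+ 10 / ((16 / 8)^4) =801 / 40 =20.02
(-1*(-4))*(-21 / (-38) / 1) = 42 / 19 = 2.21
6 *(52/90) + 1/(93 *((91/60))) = 146992/42315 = 3.47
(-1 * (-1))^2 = 1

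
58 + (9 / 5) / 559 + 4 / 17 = 2767203 / 47515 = 58.24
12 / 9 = 4 / 3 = 1.33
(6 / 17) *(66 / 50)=198 / 425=0.47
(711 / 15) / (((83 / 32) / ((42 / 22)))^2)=107025408 / 4167845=25.68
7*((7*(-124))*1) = -6076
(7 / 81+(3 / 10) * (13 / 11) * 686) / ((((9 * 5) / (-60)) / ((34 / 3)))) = -147413392 / 40095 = -3676.60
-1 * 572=-572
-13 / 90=-0.14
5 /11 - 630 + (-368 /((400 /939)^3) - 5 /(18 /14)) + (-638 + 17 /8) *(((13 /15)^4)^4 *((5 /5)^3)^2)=-100963605094378153537970159 /18496637929687500000000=-5458.48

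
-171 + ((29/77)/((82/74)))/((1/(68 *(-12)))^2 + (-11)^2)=-43493990124231/254354997589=-171.00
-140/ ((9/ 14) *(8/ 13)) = -3185/ 9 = -353.89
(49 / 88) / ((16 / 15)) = 735 / 1408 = 0.52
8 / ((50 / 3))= 12 / 25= 0.48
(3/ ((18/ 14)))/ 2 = 7/ 6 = 1.17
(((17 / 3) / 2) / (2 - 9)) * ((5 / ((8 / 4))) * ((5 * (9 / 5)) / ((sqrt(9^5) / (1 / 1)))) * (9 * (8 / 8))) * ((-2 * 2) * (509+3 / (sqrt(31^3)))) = 85 * sqrt(31) / 20181+43265 / 63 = 686.77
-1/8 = -0.12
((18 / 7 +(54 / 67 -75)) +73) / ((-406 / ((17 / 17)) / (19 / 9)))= -6137 / 856863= -0.01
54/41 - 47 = -1873/41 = -45.68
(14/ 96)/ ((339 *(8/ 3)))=7/ 43392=0.00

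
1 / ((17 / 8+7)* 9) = 0.01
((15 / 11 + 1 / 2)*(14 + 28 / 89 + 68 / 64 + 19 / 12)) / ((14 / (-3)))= -2970655 / 438592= -6.77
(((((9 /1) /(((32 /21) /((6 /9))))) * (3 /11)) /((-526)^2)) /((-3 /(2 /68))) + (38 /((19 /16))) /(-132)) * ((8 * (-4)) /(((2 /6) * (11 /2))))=4.23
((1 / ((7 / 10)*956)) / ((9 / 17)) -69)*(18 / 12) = -2077781 / 20076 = -103.50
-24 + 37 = 13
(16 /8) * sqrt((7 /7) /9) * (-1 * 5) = -10 /3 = -3.33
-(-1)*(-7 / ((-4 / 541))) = 3787 / 4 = 946.75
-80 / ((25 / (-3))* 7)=48 / 35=1.37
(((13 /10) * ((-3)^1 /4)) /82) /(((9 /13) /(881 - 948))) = 11323 /9840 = 1.15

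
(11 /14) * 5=55 /14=3.93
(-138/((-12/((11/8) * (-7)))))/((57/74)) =-65527/456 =-143.70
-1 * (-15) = 15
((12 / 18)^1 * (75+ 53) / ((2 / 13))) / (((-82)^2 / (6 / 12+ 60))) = 25168 / 5043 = 4.99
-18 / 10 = -9 / 5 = -1.80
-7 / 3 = -2.33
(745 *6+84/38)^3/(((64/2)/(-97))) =-271136805156.14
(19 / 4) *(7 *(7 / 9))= 931 / 36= 25.86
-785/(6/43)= -33755/6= -5625.83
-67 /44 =-1.52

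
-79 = -79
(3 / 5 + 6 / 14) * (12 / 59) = 432 / 2065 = 0.21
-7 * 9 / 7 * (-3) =27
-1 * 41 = -41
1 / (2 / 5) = 5 / 2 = 2.50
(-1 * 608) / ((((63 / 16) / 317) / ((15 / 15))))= -3083776 / 63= -48948.83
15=15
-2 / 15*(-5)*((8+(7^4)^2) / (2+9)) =3843206 / 11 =349382.36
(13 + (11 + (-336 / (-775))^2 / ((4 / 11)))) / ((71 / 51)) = 750998664 / 42644375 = 17.61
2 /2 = 1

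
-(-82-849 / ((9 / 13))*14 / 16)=1155.04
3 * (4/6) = 2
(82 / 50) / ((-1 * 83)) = -0.02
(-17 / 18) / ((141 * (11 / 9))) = -17 / 3102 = -0.01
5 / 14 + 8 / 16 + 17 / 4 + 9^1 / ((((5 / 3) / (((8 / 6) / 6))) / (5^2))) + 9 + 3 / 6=1249 / 28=44.61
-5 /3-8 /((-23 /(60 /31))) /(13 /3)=-1.51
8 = 8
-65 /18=-3.61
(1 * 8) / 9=8 / 9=0.89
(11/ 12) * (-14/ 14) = -11/ 12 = -0.92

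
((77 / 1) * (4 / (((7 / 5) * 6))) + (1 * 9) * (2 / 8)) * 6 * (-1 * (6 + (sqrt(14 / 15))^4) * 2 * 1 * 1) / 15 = -721982 / 3375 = -213.92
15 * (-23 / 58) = -345 / 58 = -5.95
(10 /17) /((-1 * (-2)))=5 /17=0.29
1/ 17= 0.06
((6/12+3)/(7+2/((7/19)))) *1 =49/174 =0.28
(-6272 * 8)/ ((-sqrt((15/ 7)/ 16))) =200704 * sqrt(105)/ 15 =137106.93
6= 6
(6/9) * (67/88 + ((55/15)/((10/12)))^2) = 44267/3300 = 13.41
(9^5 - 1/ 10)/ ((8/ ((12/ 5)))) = 1771467/ 100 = 17714.67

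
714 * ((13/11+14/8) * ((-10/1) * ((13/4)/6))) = -997815/88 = -11338.81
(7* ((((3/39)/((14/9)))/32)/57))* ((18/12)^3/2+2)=177/252928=0.00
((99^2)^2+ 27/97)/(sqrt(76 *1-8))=4658890662 *sqrt(17)/1649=11648937.72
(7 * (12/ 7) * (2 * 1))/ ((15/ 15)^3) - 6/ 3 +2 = 24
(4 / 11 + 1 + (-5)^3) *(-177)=240720 / 11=21883.64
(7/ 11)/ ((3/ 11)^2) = 77/ 9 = 8.56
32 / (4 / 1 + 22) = 16 / 13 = 1.23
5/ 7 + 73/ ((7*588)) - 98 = -400355/ 4116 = -97.27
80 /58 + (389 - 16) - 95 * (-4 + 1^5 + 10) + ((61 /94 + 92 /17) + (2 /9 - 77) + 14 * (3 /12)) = -74623130 /208539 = -357.84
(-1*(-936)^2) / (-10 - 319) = 876096 / 329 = 2662.91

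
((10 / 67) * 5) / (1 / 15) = 750 / 67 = 11.19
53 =53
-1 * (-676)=676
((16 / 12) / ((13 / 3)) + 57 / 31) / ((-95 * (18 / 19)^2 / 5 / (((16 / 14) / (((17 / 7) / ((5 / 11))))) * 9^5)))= -119811150 / 75361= -1589.83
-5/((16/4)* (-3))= 5/12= 0.42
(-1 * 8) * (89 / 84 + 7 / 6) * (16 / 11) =-544 / 21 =-25.90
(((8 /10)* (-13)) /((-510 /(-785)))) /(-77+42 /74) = 75517 /360570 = 0.21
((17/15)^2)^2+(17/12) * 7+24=7202209/202500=35.57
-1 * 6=-6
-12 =-12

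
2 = 2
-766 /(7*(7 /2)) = -31.27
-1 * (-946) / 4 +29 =531 / 2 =265.50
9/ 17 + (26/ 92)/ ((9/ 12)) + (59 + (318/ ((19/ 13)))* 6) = 30430222/ 22287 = 1365.38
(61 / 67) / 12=0.08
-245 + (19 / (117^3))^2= -628465229433044 / 2565164201769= -245.00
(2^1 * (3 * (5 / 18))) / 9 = 5 / 27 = 0.19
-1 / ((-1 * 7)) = 1 / 7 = 0.14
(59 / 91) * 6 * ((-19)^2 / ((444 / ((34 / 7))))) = 362083 / 23569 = 15.36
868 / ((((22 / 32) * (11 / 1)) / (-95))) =-1319360 / 121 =-10903.80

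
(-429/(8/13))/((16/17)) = -94809/128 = -740.70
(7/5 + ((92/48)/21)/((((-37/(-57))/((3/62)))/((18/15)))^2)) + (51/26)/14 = 9223501597/5986020950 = 1.54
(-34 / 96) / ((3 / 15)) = -85 / 48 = -1.77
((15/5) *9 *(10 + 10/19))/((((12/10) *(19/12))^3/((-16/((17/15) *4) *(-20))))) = 6480000000/2215457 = 2924.90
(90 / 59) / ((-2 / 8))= -6.10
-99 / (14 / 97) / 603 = -1067 / 938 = -1.14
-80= -80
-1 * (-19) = 19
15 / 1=15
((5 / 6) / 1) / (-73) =-5 / 438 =-0.01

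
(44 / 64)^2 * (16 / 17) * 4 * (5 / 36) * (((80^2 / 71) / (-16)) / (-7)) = 15125 / 76041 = 0.20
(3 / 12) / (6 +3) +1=1.03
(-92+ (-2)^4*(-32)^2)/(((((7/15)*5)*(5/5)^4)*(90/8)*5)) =65168/525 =124.13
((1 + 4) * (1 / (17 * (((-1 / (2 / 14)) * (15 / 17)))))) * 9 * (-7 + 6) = 3 / 7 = 0.43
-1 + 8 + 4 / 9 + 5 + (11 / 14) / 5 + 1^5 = 8569 / 630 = 13.60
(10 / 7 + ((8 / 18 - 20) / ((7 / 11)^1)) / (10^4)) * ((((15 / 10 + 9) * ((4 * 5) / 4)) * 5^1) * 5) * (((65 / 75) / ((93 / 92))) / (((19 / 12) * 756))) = 1.34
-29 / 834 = -0.03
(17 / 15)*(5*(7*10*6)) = 2380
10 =10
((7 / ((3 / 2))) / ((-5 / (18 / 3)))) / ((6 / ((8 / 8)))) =-14 / 15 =-0.93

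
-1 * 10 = -10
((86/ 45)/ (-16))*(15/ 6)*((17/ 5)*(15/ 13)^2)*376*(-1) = 171785/ 338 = 508.24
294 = 294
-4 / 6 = -2 / 3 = -0.67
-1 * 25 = -25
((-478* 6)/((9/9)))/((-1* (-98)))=-1434/49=-29.27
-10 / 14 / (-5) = 1 / 7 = 0.14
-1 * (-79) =79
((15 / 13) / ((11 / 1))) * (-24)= -360 / 143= -2.52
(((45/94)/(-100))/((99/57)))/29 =-57/599720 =-0.00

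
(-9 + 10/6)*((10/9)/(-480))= 11/648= 0.02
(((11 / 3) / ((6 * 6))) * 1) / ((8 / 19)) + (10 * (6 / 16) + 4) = 6905 / 864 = 7.99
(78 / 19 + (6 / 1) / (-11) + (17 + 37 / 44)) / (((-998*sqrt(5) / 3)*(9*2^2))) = -17891*sqrt(5) / 50059680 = -0.00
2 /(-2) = -1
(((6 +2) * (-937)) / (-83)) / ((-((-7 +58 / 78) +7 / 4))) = 1169376 / 58349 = 20.04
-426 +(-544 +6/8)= -3877/4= -969.25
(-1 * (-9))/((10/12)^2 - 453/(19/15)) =-6156/244145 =-0.03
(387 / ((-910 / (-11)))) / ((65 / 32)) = 68112 / 29575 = 2.30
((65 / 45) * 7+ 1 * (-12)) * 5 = -85 / 9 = -9.44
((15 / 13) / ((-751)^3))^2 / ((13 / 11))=2475 / 394157394942453326197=0.00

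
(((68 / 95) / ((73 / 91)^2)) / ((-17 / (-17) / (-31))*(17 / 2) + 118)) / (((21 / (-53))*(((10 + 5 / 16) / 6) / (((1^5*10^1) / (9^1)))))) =-0.02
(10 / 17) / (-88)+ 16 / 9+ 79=543751 / 6732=80.77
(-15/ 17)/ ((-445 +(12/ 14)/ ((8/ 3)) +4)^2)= -3920/ 862755219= -0.00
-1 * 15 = -15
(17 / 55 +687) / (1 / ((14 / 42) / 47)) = 37802 / 7755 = 4.87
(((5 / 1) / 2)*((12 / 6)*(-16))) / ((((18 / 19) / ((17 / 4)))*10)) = -323 / 9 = -35.89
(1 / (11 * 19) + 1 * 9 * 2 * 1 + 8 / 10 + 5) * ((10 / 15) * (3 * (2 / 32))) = 6219 / 2090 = 2.98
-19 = -19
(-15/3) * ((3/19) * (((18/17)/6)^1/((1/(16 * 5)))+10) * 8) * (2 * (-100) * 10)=98400000/323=304643.96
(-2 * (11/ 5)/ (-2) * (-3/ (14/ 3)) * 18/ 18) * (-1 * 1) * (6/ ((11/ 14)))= 54/ 5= 10.80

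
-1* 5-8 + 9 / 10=-12.10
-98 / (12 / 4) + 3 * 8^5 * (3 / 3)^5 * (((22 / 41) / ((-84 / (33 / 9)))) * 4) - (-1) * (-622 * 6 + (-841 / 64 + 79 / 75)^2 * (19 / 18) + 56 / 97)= -148011015770768299 / 11545390080000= -12819.92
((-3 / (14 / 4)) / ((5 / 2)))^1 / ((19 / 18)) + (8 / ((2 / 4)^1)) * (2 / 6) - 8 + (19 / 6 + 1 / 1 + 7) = 8.18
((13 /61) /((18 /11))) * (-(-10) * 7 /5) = 1001 /549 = 1.82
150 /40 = 15 /4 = 3.75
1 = 1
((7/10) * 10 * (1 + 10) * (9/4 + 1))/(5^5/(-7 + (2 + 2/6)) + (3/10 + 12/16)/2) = -70070/187353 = -0.37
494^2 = 244036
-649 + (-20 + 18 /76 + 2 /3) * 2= -39170 /57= -687.19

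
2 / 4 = 1 / 2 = 0.50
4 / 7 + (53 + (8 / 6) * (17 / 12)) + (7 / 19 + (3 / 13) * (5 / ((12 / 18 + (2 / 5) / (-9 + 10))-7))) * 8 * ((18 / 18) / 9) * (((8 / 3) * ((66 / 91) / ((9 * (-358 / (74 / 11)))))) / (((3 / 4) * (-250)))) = 55.46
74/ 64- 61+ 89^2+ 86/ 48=754843/ 96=7862.95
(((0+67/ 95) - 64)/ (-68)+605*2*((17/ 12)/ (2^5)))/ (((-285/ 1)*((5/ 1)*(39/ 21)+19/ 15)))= -118292293/ 6527804160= -0.02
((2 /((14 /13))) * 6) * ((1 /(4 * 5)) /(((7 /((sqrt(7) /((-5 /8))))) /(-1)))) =156 * sqrt(7) /1225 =0.34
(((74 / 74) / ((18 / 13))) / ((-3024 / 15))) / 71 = -65 / 1288224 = -0.00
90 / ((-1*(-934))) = 45 / 467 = 0.10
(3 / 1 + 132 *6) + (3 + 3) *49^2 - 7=15194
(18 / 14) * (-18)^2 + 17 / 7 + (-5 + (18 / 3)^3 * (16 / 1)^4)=14156190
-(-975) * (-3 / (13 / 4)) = -900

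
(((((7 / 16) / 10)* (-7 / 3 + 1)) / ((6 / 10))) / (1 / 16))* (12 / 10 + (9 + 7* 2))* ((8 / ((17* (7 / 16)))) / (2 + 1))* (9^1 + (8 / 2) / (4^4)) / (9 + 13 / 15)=-69817 / 5661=-12.33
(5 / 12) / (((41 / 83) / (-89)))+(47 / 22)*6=-336913 / 5412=-62.25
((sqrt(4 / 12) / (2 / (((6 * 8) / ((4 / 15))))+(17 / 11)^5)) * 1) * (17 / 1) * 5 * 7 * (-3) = -8624281050 * sqrt(3) / 127948181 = -116.75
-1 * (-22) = 22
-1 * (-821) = 821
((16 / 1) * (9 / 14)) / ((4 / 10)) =180 / 7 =25.71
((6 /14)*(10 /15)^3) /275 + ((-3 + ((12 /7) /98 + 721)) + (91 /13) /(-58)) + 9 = 35790713111 /49237650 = 726.90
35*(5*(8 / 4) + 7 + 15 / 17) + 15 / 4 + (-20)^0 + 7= 43359 / 68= 637.63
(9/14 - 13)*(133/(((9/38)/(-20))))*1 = 1249060/9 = 138784.44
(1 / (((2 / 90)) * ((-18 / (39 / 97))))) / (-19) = 0.05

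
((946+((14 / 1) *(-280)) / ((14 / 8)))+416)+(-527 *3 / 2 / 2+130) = -4573 / 4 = -1143.25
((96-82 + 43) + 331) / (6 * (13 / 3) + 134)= 97 / 40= 2.42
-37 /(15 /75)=-185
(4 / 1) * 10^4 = 40000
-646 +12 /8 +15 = -1259 /2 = -629.50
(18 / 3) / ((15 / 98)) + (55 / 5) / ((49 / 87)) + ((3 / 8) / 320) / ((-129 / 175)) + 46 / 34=5509314193 / 91696640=60.08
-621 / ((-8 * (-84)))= -207 / 224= -0.92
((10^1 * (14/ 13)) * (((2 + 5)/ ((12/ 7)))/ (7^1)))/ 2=245/ 78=3.14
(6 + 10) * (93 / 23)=1488 / 23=64.70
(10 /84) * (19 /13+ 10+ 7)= 200 /91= 2.20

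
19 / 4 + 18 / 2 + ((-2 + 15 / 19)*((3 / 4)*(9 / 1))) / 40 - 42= -86501 / 3040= -28.45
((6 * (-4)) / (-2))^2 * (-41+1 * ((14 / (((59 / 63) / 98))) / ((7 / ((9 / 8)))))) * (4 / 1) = 6608160 / 59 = 112002.71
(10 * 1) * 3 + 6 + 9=45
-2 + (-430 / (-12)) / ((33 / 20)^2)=36466 / 3267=11.16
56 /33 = 1.70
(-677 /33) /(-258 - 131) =677 /12837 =0.05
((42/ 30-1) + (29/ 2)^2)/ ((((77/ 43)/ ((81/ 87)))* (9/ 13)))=642291/ 4060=158.20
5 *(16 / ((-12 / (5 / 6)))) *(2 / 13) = -100 / 117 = -0.85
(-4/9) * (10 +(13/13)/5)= -68/15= -4.53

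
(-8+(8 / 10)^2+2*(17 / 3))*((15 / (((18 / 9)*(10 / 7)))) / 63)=149 / 450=0.33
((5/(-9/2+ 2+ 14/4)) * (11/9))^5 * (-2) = -1006568750/59049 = -17046.33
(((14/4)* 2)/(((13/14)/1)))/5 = 98/65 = 1.51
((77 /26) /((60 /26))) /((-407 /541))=-3787 /2220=-1.71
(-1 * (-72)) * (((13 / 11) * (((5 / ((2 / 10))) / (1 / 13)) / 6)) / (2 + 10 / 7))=29575 / 22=1344.32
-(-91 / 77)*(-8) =-104 / 11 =-9.45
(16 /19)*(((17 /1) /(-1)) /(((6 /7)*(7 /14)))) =-33.40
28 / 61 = 0.46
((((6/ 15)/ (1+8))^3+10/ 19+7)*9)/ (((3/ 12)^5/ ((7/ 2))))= 46703200768/ 192375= 242771.67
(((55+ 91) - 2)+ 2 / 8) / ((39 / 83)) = 47891 / 156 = 306.99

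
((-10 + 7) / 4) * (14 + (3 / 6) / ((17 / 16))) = -369 / 34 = -10.85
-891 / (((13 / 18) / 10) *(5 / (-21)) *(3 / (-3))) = -673596 / 13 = -51815.08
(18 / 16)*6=27 / 4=6.75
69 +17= 86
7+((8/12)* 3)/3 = 23/3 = 7.67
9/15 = 3/5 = 0.60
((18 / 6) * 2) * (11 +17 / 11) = 828 / 11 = 75.27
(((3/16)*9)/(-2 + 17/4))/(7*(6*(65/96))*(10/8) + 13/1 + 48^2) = 0.00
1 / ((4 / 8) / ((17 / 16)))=17 / 8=2.12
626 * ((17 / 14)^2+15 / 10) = 182479 / 98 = 1862.03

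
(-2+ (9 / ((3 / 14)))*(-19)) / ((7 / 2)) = -228.57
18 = 18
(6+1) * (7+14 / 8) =61.25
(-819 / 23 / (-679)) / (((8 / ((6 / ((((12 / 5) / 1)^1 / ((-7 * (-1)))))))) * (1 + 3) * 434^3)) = 585 / 1667441832448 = 0.00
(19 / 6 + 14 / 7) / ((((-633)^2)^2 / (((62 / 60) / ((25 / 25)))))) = 961 / 28899301449780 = 0.00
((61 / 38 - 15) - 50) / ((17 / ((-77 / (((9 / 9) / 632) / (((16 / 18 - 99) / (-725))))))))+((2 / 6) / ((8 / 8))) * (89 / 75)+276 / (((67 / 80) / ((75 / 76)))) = 3513747439289 / 141207525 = 24883.57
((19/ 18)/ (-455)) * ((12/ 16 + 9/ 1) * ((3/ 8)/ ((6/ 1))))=-19/ 13440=-0.00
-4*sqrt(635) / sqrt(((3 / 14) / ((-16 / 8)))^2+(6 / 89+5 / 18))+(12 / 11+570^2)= 3573912 / 11 - 336*sqrt(506340491) / 44797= 324732.31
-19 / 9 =-2.11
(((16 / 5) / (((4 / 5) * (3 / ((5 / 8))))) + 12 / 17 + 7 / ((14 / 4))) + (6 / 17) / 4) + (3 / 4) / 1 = 893 / 204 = 4.38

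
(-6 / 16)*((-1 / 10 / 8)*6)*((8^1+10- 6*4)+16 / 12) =-21 / 160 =-0.13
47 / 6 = 7.83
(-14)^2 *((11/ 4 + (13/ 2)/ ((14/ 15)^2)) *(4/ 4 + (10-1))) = 20015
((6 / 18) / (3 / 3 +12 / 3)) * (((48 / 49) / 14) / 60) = 2 / 25725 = 0.00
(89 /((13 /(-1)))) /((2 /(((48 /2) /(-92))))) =267 /299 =0.89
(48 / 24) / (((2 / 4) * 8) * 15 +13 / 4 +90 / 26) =104 / 3469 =0.03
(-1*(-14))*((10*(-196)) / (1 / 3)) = -82320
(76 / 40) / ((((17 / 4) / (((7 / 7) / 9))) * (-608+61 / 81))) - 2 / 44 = -4188419 / 91979690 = -0.05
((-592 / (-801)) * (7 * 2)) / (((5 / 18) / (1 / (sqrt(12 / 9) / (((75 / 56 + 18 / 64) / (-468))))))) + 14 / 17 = 14 / 17 - 4477 * sqrt(3) / 69420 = 0.71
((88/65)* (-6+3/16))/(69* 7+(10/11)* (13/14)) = -78771/4843280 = -0.02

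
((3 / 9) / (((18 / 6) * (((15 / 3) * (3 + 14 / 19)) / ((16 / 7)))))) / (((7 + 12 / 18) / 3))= 304 / 57155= 0.01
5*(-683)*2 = -6830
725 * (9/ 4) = 6525/ 4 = 1631.25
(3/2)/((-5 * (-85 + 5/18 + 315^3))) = -27/2813021125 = -0.00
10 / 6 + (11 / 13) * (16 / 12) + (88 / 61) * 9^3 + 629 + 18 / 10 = 20046251 / 11895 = 1685.27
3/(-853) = -3/853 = -0.00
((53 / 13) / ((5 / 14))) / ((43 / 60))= 8904 / 559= 15.93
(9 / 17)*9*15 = 1215 / 17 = 71.47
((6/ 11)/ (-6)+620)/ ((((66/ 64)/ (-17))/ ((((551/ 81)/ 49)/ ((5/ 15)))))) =-681318112/ 160083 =-4256.03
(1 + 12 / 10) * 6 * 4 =264 / 5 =52.80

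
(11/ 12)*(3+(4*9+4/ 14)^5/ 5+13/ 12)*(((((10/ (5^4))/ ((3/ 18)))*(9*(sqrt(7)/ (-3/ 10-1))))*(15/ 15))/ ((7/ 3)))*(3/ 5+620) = -3897327844171011591*sqrt(7)/ 1911796250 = -5393545600.56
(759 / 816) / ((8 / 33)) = 8349 / 2176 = 3.84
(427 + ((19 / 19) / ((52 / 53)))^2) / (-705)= -1157417 / 1906320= -0.61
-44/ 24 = -11/ 6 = -1.83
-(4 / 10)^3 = -8 / 125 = -0.06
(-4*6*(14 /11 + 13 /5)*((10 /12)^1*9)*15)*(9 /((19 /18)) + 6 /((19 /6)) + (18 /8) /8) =-187108785 /1672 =-111907.17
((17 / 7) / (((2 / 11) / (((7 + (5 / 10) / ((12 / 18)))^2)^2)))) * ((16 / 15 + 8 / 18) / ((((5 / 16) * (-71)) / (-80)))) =5871746518 / 22365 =262541.76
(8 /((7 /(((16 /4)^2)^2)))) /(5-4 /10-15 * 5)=-320 /77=-4.16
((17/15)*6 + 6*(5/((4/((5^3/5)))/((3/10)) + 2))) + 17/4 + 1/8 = 17493/760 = 23.02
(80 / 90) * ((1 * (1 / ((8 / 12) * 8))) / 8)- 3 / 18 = -7 / 48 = -0.15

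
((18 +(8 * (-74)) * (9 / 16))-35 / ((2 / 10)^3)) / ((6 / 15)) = -11725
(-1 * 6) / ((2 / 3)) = -9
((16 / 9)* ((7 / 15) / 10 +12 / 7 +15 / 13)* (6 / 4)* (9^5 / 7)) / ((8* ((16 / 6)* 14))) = 783127521 / 3567200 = 219.54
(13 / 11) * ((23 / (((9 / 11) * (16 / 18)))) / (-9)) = -299 / 72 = -4.15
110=110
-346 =-346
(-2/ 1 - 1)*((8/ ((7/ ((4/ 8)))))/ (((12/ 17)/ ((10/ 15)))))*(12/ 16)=-17/ 14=-1.21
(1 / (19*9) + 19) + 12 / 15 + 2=18644 / 855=21.81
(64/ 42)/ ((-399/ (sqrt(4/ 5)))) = -0.00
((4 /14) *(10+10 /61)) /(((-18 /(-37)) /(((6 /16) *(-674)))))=-1932695 /1281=-1508.74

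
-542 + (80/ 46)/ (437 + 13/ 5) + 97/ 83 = -1134650953/ 2097991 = -540.83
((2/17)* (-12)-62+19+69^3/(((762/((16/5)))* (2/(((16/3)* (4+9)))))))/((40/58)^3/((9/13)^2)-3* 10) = -1018949207500971/625173749650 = -1629.87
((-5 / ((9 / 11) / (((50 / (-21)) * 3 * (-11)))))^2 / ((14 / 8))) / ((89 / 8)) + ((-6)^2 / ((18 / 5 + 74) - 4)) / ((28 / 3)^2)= 43103124437515 / 3639795264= 11842.18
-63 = -63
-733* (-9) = 6597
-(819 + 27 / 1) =-846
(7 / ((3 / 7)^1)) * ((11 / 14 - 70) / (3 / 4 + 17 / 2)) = -4522 / 37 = -122.22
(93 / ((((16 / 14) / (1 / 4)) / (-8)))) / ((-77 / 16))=372 / 11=33.82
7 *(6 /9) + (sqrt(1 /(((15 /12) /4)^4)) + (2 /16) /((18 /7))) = 53839 /3600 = 14.96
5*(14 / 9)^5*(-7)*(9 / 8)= -2352980 / 6561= -358.63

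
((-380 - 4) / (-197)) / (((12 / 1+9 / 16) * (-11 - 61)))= -256 / 118791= -0.00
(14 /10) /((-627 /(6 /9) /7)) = -98 /9405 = -0.01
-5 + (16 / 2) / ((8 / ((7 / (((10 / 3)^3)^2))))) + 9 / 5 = -3194897 / 1000000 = -3.19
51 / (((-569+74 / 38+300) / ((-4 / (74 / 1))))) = 969 / 93869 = 0.01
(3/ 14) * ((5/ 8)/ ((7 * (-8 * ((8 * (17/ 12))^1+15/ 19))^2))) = 48735/ 23958086656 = 0.00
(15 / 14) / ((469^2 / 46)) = 345 / 1539727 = 0.00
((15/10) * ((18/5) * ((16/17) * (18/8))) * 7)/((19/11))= 46.34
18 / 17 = 1.06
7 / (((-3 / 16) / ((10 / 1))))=-1120 / 3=-373.33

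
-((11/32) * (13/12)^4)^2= -0.22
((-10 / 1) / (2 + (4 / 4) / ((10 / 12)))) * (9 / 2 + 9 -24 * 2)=1725 / 16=107.81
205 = 205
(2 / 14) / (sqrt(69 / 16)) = 4 * sqrt(69) / 483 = 0.07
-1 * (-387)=387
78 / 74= 39 / 37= 1.05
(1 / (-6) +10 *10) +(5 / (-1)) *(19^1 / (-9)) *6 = 979 / 6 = 163.17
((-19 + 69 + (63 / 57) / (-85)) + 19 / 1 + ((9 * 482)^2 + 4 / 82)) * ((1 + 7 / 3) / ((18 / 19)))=1246054597664 / 18819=66212582.90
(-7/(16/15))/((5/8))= -21/2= -10.50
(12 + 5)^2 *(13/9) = 3757/9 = 417.44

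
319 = 319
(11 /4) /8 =11 /32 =0.34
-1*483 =-483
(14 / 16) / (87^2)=7 / 60552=0.00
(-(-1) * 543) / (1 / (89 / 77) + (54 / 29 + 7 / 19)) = 26628177 / 151808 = 175.41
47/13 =3.62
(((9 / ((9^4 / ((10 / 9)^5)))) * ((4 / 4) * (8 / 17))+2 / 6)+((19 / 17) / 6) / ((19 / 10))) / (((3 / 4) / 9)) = 1265903816 / 243931419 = 5.19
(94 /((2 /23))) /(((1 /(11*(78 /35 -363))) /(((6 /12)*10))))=-150147657 /7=-21449665.29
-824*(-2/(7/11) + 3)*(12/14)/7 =4944/343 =14.41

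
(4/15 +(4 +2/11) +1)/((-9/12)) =-3596/495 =-7.26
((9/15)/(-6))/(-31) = 1/310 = 0.00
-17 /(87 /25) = -4.89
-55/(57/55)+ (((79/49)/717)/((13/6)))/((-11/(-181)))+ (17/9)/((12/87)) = -45084406877/1145476332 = -39.36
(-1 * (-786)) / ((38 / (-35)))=-723.95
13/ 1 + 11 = 24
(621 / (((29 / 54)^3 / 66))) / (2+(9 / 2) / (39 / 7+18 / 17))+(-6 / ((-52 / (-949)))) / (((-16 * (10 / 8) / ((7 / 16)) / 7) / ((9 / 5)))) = 10866387839643279 / 109965123200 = 98816.67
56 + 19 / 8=467 / 8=58.38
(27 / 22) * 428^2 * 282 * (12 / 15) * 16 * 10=89264830464 / 11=8114984587.64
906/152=453/76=5.96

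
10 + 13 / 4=53 / 4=13.25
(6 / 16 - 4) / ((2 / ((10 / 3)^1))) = -145 / 24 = -6.04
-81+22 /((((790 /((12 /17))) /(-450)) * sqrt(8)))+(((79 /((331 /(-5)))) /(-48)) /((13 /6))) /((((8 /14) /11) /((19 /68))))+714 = 5927564509 /9363328 - 2970 * sqrt(2) /1343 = 629.93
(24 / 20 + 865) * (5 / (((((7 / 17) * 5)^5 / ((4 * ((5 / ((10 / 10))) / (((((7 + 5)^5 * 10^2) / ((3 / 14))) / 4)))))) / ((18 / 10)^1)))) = 6149400667 / 42353640000000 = 0.00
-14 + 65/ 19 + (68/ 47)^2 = -356153/ 41971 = -8.49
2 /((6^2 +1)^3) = 2 /50653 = 0.00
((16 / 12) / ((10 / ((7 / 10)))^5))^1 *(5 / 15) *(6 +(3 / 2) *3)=117649 / 15000000000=0.00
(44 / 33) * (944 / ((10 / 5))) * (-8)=-15104 / 3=-5034.67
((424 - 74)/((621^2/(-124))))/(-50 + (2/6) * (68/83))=1801100/795834477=0.00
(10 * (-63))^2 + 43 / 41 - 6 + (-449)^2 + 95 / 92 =2257530991 / 3772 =598497.08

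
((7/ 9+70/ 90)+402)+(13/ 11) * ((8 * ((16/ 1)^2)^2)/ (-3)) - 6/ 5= -102036994/ 495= -206135.34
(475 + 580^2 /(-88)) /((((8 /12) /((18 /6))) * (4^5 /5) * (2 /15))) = -24856875 /45056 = -551.69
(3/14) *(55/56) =165/784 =0.21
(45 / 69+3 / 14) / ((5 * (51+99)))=0.00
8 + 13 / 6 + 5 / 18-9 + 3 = 40 / 9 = 4.44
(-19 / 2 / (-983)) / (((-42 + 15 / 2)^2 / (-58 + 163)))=1330 / 1560021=0.00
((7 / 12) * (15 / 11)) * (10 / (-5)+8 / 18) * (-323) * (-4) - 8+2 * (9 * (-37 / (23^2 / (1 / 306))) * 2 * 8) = -1430503174 / 890307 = -1606.75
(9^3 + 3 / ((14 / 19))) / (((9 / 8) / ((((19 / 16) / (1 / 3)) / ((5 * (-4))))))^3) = -23464639 / 8064000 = -2.91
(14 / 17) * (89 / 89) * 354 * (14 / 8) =8673 / 17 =510.18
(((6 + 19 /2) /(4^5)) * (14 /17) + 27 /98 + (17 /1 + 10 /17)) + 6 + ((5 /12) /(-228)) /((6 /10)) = 10446536521 /437584896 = 23.87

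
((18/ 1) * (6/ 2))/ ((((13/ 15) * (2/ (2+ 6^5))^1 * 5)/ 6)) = 3780108/ 13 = 290777.54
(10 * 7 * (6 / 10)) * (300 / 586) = 6300 / 293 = 21.50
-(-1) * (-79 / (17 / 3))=-237 / 17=-13.94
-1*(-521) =521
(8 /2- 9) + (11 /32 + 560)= 17771 /32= 555.34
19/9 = 2.11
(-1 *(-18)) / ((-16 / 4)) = -9 / 2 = -4.50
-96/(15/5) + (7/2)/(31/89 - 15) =-84079/2608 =-32.24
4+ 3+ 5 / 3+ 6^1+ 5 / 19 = 851 / 57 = 14.93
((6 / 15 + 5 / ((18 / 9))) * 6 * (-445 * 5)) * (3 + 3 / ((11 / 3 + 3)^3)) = -186459183 / 1600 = -116536.99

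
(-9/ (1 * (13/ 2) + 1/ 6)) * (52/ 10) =-351/ 50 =-7.02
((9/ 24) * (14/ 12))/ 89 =7/ 1424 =0.00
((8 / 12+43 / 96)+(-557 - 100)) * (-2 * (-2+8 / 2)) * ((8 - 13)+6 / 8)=-1070405 / 96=-11150.05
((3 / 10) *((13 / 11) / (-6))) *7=-0.41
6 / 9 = 2 / 3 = 0.67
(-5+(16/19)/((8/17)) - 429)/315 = -8212/5985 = -1.37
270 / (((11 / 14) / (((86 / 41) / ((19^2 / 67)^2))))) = 1459284120 / 58774771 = 24.83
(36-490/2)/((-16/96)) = 1254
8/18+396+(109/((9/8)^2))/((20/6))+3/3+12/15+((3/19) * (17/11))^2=2501132066/5896935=424.14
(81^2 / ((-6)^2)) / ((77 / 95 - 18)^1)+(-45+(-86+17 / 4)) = -448593 / 3266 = -137.35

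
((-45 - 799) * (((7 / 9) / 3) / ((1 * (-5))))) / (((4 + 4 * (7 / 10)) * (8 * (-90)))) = -1477 / 165240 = -0.01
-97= -97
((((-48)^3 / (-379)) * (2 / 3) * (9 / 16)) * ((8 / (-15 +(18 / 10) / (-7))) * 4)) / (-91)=1105920 / 438503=2.52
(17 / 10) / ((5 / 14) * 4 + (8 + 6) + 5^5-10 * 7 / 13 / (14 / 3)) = 0.00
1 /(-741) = -1 /741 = -0.00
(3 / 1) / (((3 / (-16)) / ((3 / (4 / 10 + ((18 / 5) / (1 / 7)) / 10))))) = -16.44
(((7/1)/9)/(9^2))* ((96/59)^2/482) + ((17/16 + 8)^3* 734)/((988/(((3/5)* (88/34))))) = 858.69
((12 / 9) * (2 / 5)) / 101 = 8 / 1515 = 0.01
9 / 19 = 0.47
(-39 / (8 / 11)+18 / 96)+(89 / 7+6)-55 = -10049 / 112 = -89.72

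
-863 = -863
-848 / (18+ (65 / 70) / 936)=-47.11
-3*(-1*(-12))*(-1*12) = 432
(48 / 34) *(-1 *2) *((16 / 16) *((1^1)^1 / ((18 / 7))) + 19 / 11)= -3352 / 561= -5.98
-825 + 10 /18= -7420 /9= -824.44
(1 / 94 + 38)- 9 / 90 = 8909 / 235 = 37.91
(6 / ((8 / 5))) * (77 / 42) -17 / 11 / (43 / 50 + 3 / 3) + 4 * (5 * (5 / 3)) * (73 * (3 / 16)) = 3783415 / 8184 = 462.29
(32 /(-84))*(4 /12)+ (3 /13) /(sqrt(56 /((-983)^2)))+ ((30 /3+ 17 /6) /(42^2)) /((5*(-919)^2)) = -115825507 /912125880+ 2949*sqrt(14) /364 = 30.19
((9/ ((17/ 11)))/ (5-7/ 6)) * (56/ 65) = 33264/ 25415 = 1.31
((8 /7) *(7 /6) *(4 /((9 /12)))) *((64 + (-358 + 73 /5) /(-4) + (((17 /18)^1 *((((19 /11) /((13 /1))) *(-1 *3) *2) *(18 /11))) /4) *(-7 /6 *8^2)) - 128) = 2508304 /7865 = 318.92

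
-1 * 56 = -56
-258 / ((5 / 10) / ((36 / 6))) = -3096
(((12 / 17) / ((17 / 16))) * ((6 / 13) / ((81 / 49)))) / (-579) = -6272 / 19577727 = -0.00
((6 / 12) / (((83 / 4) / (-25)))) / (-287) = 50 / 23821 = 0.00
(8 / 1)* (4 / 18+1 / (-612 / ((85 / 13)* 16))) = 0.41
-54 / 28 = -27 / 14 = -1.93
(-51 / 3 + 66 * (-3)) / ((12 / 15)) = -1075 / 4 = -268.75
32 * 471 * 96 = 1446912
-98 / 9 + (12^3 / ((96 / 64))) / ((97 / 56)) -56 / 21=568774 / 873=651.52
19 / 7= 2.71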